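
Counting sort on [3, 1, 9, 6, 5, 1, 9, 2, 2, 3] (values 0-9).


Input: [3, 1, 9, 6, 5, 1, 9, 2, 2, 3]
Counts: [0, 2, 2, 2, 0, 1, 1, 0, 0, 2]

Sorted: [1, 1, 2, 2, 3, 3, 5, 6, 9, 9]


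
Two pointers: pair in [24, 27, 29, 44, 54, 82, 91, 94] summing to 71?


lo=0(24)+hi=7(94)=118
lo=0(24)+hi=6(91)=115
lo=0(24)+hi=5(82)=106
lo=0(24)+hi=4(54)=78
lo=0(24)+hi=3(44)=68
lo=1(27)+hi=3(44)=71

Yes: 27+44=71


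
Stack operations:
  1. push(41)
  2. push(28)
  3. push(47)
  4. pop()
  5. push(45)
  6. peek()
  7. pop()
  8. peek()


push(41) -> [41]
push(28) -> [41, 28]
push(47) -> [41, 28, 47]
pop()->47, [41, 28]
push(45) -> [41, 28, 45]
peek()->45
pop()->45, [41, 28]
peek()->28

Final stack: [41, 28]


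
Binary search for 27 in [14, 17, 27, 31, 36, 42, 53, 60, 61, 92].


Step 1: lo=0, hi=9, mid=4, val=36
Step 2: lo=0, hi=3, mid=1, val=17
Step 3: lo=2, hi=3, mid=2, val=27

Found at index 2


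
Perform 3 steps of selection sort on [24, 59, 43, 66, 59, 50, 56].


Initial: [24, 59, 43, 66, 59, 50, 56]
Step 1: min=24 at 0
  Swap: [24, 59, 43, 66, 59, 50, 56]
Step 2: min=43 at 2
  Swap: [24, 43, 59, 66, 59, 50, 56]
Step 3: min=50 at 5
  Swap: [24, 43, 50, 66, 59, 59, 56]

After 3 steps: [24, 43, 50, 66, 59, 59, 56]


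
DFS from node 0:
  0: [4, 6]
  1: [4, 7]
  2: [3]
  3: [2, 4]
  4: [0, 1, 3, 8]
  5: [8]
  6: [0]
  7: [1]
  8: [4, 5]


Visit 0, push [6, 4]
Visit 4, push [8, 3, 1]
Visit 1, push [7]
Visit 7, push []
Visit 3, push [2]
Visit 2, push []
Visit 8, push [5]
Visit 5, push []
Visit 6, push []

DFS order: [0, 4, 1, 7, 3, 2, 8, 5, 6]


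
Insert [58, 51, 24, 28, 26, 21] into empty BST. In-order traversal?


Insert 58: root
Insert 51: L from 58
Insert 24: L from 58 -> L from 51
Insert 28: L from 58 -> L from 51 -> R from 24
Insert 26: L from 58 -> L from 51 -> R from 24 -> L from 28
Insert 21: L from 58 -> L from 51 -> L from 24

In-order: [21, 24, 26, 28, 51, 58]


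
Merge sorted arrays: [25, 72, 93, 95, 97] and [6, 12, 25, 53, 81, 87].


Take 6 from B
Take 12 from B
Take 25 from A
Take 25 from B
Take 53 from B
Take 72 from A
Take 81 from B
Take 87 from B

Merged: [6, 12, 25, 25, 53, 72, 81, 87, 93, 95, 97]


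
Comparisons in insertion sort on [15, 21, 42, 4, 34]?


Algorithm: insertion sort
Input: [15, 21, 42, 4, 34]
Sorted: [4, 15, 21, 34, 42]

7


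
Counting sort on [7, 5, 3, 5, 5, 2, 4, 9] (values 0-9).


Input: [7, 5, 3, 5, 5, 2, 4, 9]
Counts: [0, 0, 1, 1, 1, 3, 0, 1, 0, 1]

Sorted: [2, 3, 4, 5, 5, 5, 7, 9]


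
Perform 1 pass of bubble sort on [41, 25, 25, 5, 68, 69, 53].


Initial: [41, 25, 25, 5, 68, 69, 53]
Pass 1: [25, 25, 5, 41, 68, 53, 69] (4 swaps)

After 1 pass: [25, 25, 5, 41, 68, 53, 69]


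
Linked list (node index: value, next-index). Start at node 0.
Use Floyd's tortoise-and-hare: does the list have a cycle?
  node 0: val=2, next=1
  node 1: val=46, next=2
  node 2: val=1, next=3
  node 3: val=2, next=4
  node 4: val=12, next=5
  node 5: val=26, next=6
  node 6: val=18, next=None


Floyd's tortoise (slow, +1) and hare (fast, +2):
  init: slow=0, fast=0
  step 1: slow=1, fast=2
  step 2: slow=2, fast=4
  step 3: slow=3, fast=6
  step 4: fast -> None, no cycle

Cycle: no


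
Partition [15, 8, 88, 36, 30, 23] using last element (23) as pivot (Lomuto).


Pivot: 23
  15 <= 23: advance i (no swap)
  8 <= 23: advance i (no swap)
Place pivot at 2: [15, 8, 23, 36, 30, 88]

Partitioned: [15, 8, 23, 36, 30, 88]


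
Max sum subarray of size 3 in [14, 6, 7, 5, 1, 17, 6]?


[0:3]: 27
[1:4]: 18
[2:5]: 13
[3:6]: 23
[4:7]: 24

Max: 27 at [0:3]


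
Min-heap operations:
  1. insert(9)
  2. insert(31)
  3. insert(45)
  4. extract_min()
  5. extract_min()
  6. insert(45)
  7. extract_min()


insert(9) -> [9]
insert(31) -> [9, 31]
insert(45) -> [9, 31, 45]
extract_min()->9, [31, 45]
extract_min()->31, [45]
insert(45) -> [45, 45]
extract_min()->45, [45]

Final heap: [45]


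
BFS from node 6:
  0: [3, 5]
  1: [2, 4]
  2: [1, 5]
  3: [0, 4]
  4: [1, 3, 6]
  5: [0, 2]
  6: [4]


Visit 6, enqueue [4]
Visit 4, enqueue [1, 3]
Visit 1, enqueue [2]
Visit 3, enqueue [0]
Visit 2, enqueue [5]
Visit 0, enqueue []
Visit 5, enqueue []

BFS order: [6, 4, 1, 3, 2, 0, 5]


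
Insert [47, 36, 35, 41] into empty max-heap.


Insert 47: [47]
Insert 36: [47, 36]
Insert 35: [47, 36, 35]
Insert 41: [47, 41, 35, 36]

Final heap: [47, 41, 35, 36]


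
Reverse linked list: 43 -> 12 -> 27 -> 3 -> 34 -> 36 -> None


Step 1: curr=43, set curr.next=prev(None) | reversed so far: 43
Step 2: curr=12, set curr.next=prev(43) | reversed so far: 12 -> 43
Step 3: curr=27, set curr.next=prev(12) | reversed so far: 27 -> 12 -> 43
Step 4: curr=3, set curr.next=prev(27) | reversed so far: 3 -> 27 -> 12 -> 43
Step 5: curr=34, set curr.next=prev(3) | reversed so far: 34 -> 3 -> 27 -> 12 -> 43
Step 6: curr=36, set curr.next=prev(34) | reversed so far: 36 -> 34 -> 3 -> 27 -> 12 -> 43

36 -> 34 -> 3 -> 27 -> 12 -> 43 -> None


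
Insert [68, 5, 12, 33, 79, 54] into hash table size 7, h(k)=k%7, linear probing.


Insert 68: h=5 -> slot 5
Insert 5: h=5, 1 probes -> slot 6
Insert 12: h=5, 2 probes -> slot 0
Insert 33: h=5, 3 probes -> slot 1
Insert 79: h=2 -> slot 2
Insert 54: h=5, 5 probes -> slot 3

Table: [12, 33, 79, 54, None, 68, 5]


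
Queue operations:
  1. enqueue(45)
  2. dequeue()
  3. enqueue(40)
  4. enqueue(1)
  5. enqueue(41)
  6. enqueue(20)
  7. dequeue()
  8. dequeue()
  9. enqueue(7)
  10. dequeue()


enqueue(45) -> [45]
dequeue()->45, []
enqueue(40) -> [40]
enqueue(1) -> [40, 1]
enqueue(41) -> [40, 1, 41]
enqueue(20) -> [40, 1, 41, 20]
dequeue()->40, [1, 41, 20]
dequeue()->1, [41, 20]
enqueue(7) -> [41, 20, 7]
dequeue()->41, [20, 7]

Final queue: [20, 7]


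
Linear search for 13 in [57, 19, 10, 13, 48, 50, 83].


i=0: 57!=13
i=1: 19!=13
i=2: 10!=13
i=3: 13==13 found!

Found at 3, 4 comps


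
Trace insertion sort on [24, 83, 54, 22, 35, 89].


Initial: [24, 83, 54, 22, 35, 89]
Insert 83: [24, 83, 54, 22, 35, 89]
Insert 54: [24, 54, 83, 22, 35, 89]
Insert 22: [22, 24, 54, 83, 35, 89]
Insert 35: [22, 24, 35, 54, 83, 89]
Insert 89: [22, 24, 35, 54, 83, 89]

Sorted: [22, 24, 35, 54, 83, 89]


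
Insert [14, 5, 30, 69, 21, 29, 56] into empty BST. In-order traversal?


Insert 14: root
Insert 5: L from 14
Insert 30: R from 14
Insert 69: R from 14 -> R from 30
Insert 21: R from 14 -> L from 30
Insert 29: R from 14 -> L from 30 -> R from 21
Insert 56: R from 14 -> R from 30 -> L from 69

In-order: [5, 14, 21, 29, 30, 56, 69]


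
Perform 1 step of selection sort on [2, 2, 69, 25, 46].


Initial: [2, 2, 69, 25, 46]
Step 1: min=2 at 0
  Swap: [2, 2, 69, 25, 46]

After 1 step: [2, 2, 69, 25, 46]


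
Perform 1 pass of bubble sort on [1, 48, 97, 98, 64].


Initial: [1, 48, 97, 98, 64]
Pass 1: [1, 48, 97, 64, 98] (1 swaps)

After 1 pass: [1, 48, 97, 64, 98]


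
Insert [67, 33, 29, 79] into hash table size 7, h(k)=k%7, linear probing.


Insert 67: h=4 -> slot 4
Insert 33: h=5 -> slot 5
Insert 29: h=1 -> slot 1
Insert 79: h=2 -> slot 2

Table: [None, 29, 79, None, 67, 33, None]


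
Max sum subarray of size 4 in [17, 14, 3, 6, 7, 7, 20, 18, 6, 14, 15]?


[0:4]: 40
[1:5]: 30
[2:6]: 23
[3:7]: 40
[4:8]: 52
[5:9]: 51
[6:10]: 58
[7:11]: 53

Max: 58 at [6:10]


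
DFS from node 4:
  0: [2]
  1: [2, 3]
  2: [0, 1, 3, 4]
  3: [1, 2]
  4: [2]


Visit 4, push [2]
Visit 2, push [3, 1, 0]
Visit 0, push []
Visit 1, push [3]
Visit 3, push []

DFS order: [4, 2, 0, 1, 3]


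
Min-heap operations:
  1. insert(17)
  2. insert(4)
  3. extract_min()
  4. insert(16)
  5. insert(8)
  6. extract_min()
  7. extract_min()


insert(17) -> [17]
insert(4) -> [4, 17]
extract_min()->4, [17]
insert(16) -> [16, 17]
insert(8) -> [8, 17, 16]
extract_min()->8, [16, 17]
extract_min()->16, [17]

Final heap: [17]


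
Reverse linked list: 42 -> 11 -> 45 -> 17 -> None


Step 1: curr=42, set curr.next=prev(None) | reversed so far: 42
Step 2: curr=11, set curr.next=prev(42) | reversed so far: 11 -> 42
Step 3: curr=45, set curr.next=prev(11) | reversed so far: 45 -> 11 -> 42
Step 4: curr=17, set curr.next=prev(45) | reversed so far: 17 -> 45 -> 11 -> 42

17 -> 45 -> 11 -> 42 -> None


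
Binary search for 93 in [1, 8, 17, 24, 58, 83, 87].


Step 1: lo=0, hi=6, mid=3, val=24
Step 2: lo=4, hi=6, mid=5, val=83
Step 3: lo=6, hi=6, mid=6, val=87

Not found


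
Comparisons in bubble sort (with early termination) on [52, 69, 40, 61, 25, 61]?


Algorithm: bubble sort (with early termination)
Input: [52, 69, 40, 61, 25, 61]
Sorted: [25, 40, 52, 61, 61, 69]

15


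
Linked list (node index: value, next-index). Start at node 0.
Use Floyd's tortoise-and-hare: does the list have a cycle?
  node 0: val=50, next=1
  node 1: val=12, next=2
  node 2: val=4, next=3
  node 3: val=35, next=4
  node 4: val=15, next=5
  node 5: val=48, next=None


Floyd's tortoise (slow, +1) and hare (fast, +2):
  init: slow=0, fast=0
  step 1: slow=1, fast=2
  step 2: slow=2, fast=4
  step 3: fast 4->5->None, no cycle

Cycle: no


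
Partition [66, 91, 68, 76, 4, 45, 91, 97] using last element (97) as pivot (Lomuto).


Pivot: 97
  66 <= 97: advance i (no swap)
  91 <= 97: advance i (no swap)
  68 <= 97: advance i (no swap)
  76 <= 97: advance i (no swap)
  4 <= 97: advance i (no swap)
  45 <= 97: advance i (no swap)
  91 <= 97: advance i (no swap)
Place pivot at 7: [66, 91, 68, 76, 4, 45, 91, 97]

Partitioned: [66, 91, 68, 76, 4, 45, 91, 97]


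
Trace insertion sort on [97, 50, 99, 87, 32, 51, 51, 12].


Initial: [97, 50, 99, 87, 32, 51, 51, 12]
Insert 50: [50, 97, 99, 87, 32, 51, 51, 12]
Insert 99: [50, 97, 99, 87, 32, 51, 51, 12]
Insert 87: [50, 87, 97, 99, 32, 51, 51, 12]
Insert 32: [32, 50, 87, 97, 99, 51, 51, 12]
Insert 51: [32, 50, 51, 87, 97, 99, 51, 12]
Insert 51: [32, 50, 51, 51, 87, 97, 99, 12]
Insert 12: [12, 32, 50, 51, 51, 87, 97, 99]

Sorted: [12, 32, 50, 51, 51, 87, 97, 99]


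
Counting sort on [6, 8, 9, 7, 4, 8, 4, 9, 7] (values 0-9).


Input: [6, 8, 9, 7, 4, 8, 4, 9, 7]
Counts: [0, 0, 0, 0, 2, 0, 1, 2, 2, 2]

Sorted: [4, 4, 6, 7, 7, 8, 8, 9, 9]


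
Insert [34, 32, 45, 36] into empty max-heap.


Insert 34: [34]
Insert 32: [34, 32]
Insert 45: [45, 32, 34]
Insert 36: [45, 36, 34, 32]

Final heap: [45, 36, 34, 32]


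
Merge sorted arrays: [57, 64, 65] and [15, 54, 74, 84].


Take 15 from B
Take 54 from B
Take 57 from A
Take 64 from A
Take 65 from A

Merged: [15, 54, 57, 64, 65, 74, 84]


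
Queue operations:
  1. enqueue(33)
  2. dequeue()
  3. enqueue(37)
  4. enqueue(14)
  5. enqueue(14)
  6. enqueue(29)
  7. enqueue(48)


enqueue(33) -> [33]
dequeue()->33, []
enqueue(37) -> [37]
enqueue(14) -> [37, 14]
enqueue(14) -> [37, 14, 14]
enqueue(29) -> [37, 14, 14, 29]
enqueue(48) -> [37, 14, 14, 29, 48]

Final queue: [37, 14, 14, 29, 48]


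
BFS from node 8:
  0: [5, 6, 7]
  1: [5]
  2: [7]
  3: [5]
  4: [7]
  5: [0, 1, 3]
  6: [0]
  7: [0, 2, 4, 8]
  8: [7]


Visit 8, enqueue [7]
Visit 7, enqueue [0, 2, 4]
Visit 0, enqueue [5, 6]
Visit 2, enqueue []
Visit 4, enqueue []
Visit 5, enqueue [1, 3]
Visit 6, enqueue []
Visit 1, enqueue []
Visit 3, enqueue []

BFS order: [8, 7, 0, 2, 4, 5, 6, 1, 3]


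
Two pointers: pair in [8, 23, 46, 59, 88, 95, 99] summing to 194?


lo=0(8)+hi=6(99)=107
lo=1(23)+hi=6(99)=122
lo=2(46)+hi=6(99)=145
lo=3(59)+hi=6(99)=158
lo=4(88)+hi=6(99)=187
lo=5(95)+hi=6(99)=194

Yes: 95+99=194


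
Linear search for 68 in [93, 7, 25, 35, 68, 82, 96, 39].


i=0: 93!=68
i=1: 7!=68
i=2: 25!=68
i=3: 35!=68
i=4: 68==68 found!

Found at 4, 5 comps


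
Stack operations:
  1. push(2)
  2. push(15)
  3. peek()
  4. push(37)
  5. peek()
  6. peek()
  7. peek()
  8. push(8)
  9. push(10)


push(2) -> [2]
push(15) -> [2, 15]
peek()->15
push(37) -> [2, 15, 37]
peek()->37
peek()->37
peek()->37
push(8) -> [2, 15, 37, 8]
push(10) -> [2, 15, 37, 8, 10]

Final stack: [2, 15, 37, 8, 10]


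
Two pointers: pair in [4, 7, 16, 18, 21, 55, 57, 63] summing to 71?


lo=0(4)+hi=7(63)=67
lo=1(7)+hi=7(63)=70
lo=2(16)+hi=7(63)=79
lo=2(16)+hi=6(57)=73
lo=2(16)+hi=5(55)=71

Yes: 16+55=71


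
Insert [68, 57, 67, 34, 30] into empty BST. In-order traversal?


Insert 68: root
Insert 57: L from 68
Insert 67: L from 68 -> R from 57
Insert 34: L from 68 -> L from 57
Insert 30: L from 68 -> L from 57 -> L from 34

In-order: [30, 34, 57, 67, 68]


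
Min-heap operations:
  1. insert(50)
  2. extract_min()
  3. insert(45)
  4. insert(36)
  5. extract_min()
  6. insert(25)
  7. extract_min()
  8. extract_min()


insert(50) -> [50]
extract_min()->50, []
insert(45) -> [45]
insert(36) -> [36, 45]
extract_min()->36, [45]
insert(25) -> [25, 45]
extract_min()->25, [45]
extract_min()->45, []

Final heap: []


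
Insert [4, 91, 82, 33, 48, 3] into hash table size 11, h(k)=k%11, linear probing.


Insert 4: h=4 -> slot 4
Insert 91: h=3 -> slot 3
Insert 82: h=5 -> slot 5
Insert 33: h=0 -> slot 0
Insert 48: h=4, 2 probes -> slot 6
Insert 3: h=3, 4 probes -> slot 7

Table: [33, None, None, 91, 4, 82, 48, 3, None, None, None]


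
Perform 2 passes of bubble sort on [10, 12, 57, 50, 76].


Initial: [10, 12, 57, 50, 76]
Pass 1: [10, 12, 50, 57, 76] (1 swaps)
Pass 2: [10, 12, 50, 57, 76] (0 swaps)

After 2 passes: [10, 12, 50, 57, 76]


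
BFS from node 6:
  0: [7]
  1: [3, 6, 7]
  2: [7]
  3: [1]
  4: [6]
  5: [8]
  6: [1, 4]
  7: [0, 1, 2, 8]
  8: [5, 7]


Visit 6, enqueue [1, 4]
Visit 1, enqueue [3, 7]
Visit 4, enqueue []
Visit 3, enqueue []
Visit 7, enqueue [0, 2, 8]
Visit 0, enqueue []
Visit 2, enqueue []
Visit 8, enqueue [5]
Visit 5, enqueue []

BFS order: [6, 1, 4, 3, 7, 0, 2, 8, 5]


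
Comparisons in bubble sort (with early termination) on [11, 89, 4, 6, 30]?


Algorithm: bubble sort (with early termination)
Input: [11, 89, 4, 6, 30]
Sorted: [4, 6, 11, 30, 89]

9


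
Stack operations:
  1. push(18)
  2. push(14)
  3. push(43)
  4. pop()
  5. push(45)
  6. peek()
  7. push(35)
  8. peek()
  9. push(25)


push(18) -> [18]
push(14) -> [18, 14]
push(43) -> [18, 14, 43]
pop()->43, [18, 14]
push(45) -> [18, 14, 45]
peek()->45
push(35) -> [18, 14, 45, 35]
peek()->35
push(25) -> [18, 14, 45, 35, 25]

Final stack: [18, 14, 45, 35, 25]


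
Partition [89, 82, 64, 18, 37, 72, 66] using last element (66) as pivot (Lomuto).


Pivot: 66
  64 <= 66: swap -> [64, 82, 89, 18, 37, 72, 66]
  18 <= 66: swap -> [64, 18, 89, 82, 37, 72, 66]
  37 <= 66: swap -> [64, 18, 37, 82, 89, 72, 66]
Place pivot at 3: [64, 18, 37, 66, 89, 72, 82]

Partitioned: [64, 18, 37, 66, 89, 72, 82]


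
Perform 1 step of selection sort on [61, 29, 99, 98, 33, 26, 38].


Initial: [61, 29, 99, 98, 33, 26, 38]
Step 1: min=26 at 5
  Swap: [26, 29, 99, 98, 33, 61, 38]

After 1 step: [26, 29, 99, 98, 33, 61, 38]


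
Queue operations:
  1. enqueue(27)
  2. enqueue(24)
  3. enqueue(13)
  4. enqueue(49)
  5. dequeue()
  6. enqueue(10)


enqueue(27) -> [27]
enqueue(24) -> [27, 24]
enqueue(13) -> [27, 24, 13]
enqueue(49) -> [27, 24, 13, 49]
dequeue()->27, [24, 13, 49]
enqueue(10) -> [24, 13, 49, 10]

Final queue: [24, 13, 49, 10]


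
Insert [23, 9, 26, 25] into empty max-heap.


Insert 23: [23]
Insert 9: [23, 9]
Insert 26: [26, 9, 23]
Insert 25: [26, 25, 23, 9]

Final heap: [26, 25, 23, 9]


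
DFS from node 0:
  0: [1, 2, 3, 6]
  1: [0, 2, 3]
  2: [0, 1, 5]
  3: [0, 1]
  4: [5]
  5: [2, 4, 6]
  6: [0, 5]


Visit 0, push [6, 3, 2, 1]
Visit 1, push [3, 2]
Visit 2, push [5]
Visit 5, push [6, 4]
Visit 4, push []
Visit 6, push []
Visit 3, push []

DFS order: [0, 1, 2, 5, 4, 6, 3]


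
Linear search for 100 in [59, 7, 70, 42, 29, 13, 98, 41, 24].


i=0: 59!=100
i=1: 7!=100
i=2: 70!=100
i=3: 42!=100
i=4: 29!=100
i=5: 13!=100
i=6: 98!=100
i=7: 41!=100
i=8: 24!=100

Not found, 9 comps


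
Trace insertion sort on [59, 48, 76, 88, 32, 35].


Initial: [59, 48, 76, 88, 32, 35]
Insert 48: [48, 59, 76, 88, 32, 35]
Insert 76: [48, 59, 76, 88, 32, 35]
Insert 88: [48, 59, 76, 88, 32, 35]
Insert 32: [32, 48, 59, 76, 88, 35]
Insert 35: [32, 35, 48, 59, 76, 88]

Sorted: [32, 35, 48, 59, 76, 88]


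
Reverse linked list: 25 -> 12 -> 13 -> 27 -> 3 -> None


Step 1: curr=25, set curr.next=prev(None) | reversed so far: 25
Step 2: curr=12, set curr.next=prev(25) | reversed so far: 12 -> 25
Step 3: curr=13, set curr.next=prev(12) | reversed so far: 13 -> 12 -> 25
Step 4: curr=27, set curr.next=prev(13) | reversed so far: 27 -> 13 -> 12 -> 25
Step 5: curr=3, set curr.next=prev(27) | reversed so far: 3 -> 27 -> 13 -> 12 -> 25

3 -> 27 -> 13 -> 12 -> 25 -> None


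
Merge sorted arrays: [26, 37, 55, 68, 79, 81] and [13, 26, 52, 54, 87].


Take 13 from B
Take 26 from A
Take 26 from B
Take 37 from A
Take 52 from B
Take 54 from B
Take 55 from A
Take 68 from A
Take 79 from A
Take 81 from A

Merged: [13, 26, 26, 37, 52, 54, 55, 68, 79, 81, 87]


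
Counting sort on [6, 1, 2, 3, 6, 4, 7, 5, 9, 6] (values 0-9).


Input: [6, 1, 2, 3, 6, 4, 7, 5, 9, 6]
Counts: [0, 1, 1, 1, 1, 1, 3, 1, 0, 1]

Sorted: [1, 2, 3, 4, 5, 6, 6, 6, 7, 9]


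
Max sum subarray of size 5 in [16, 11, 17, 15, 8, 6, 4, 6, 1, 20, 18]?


[0:5]: 67
[1:6]: 57
[2:7]: 50
[3:8]: 39
[4:9]: 25
[5:10]: 37
[6:11]: 49

Max: 67 at [0:5]


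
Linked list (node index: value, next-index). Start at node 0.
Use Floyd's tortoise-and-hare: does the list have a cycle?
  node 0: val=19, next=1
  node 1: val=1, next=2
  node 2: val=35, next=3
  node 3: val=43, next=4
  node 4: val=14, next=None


Floyd's tortoise (slow, +1) and hare (fast, +2):
  init: slow=0, fast=0
  step 1: slow=1, fast=2
  step 2: slow=2, fast=4
  step 3: fast -> None, no cycle

Cycle: no


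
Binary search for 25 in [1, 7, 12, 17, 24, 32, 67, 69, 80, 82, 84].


Step 1: lo=0, hi=10, mid=5, val=32
Step 2: lo=0, hi=4, mid=2, val=12
Step 3: lo=3, hi=4, mid=3, val=17
Step 4: lo=4, hi=4, mid=4, val=24

Not found


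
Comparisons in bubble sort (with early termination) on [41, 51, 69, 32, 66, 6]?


Algorithm: bubble sort (with early termination)
Input: [41, 51, 69, 32, 66, 6]
Sorted: [6, 32, 41, 51, 66, 69]

15


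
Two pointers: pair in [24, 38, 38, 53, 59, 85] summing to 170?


lo=0(24)+hi=5(85)=109
lo=1(38)+hi=5(85)=123
lo=2(38)+hi=5(85)=123
lo=3(53)+hi=5(85)=138
lo=4(59)+hi=5(85)=144

No pair found


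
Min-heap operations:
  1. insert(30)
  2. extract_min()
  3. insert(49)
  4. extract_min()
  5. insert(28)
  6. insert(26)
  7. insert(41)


insert(30) -> [30]
extract_min()->30, []
insert(49) -> [49]
extract_min()->49, []
insert(28) -> [28]
insert(26) -> [26, 28]
insert(41) -> [26, 28, 41]

Final heap: [26, 28, 41]


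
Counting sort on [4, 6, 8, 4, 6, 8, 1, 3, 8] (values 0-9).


Input: [4, 6, 8, 4, 6, 8, 1, 3, 8]
Counts: [0, 1, 0, 1, 2, 0, 2, 0, 3, 0]

Sorted: [1, 3, 4, 4, 6, 6, 8, 8, 8]


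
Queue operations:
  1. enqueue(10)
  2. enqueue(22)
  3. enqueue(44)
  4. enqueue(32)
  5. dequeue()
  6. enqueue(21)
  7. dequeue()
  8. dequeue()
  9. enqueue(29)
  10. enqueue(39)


enqueue(10) -> [10]
enqueue(22) -> [10, 22]
enqueue(44) -> [10, 22, 44]
enqueue(32) -> [10, 22, 44, 32]
dequeue()->10, [22, 44, 32]
enqueue(21) -> [22, 44, 32, 21]
dequeue()->22, [44, 32, 21]
dequeue()->44, [32, 21]
enqueue(29) -> [32, 21, 29]
enqueue(39) -> [32, 21, 29, 39]

Final queue: [32, 21, 29, 39]


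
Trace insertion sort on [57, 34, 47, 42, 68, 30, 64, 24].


Initial: [57, 34, 47, 42, 68, 30, 64, 24]
Insert 34: [34, 57, 47, 42, 68, 30, 64, 24]
Insert 47: [34, 47, 57, 42, 68, 30, 64, 24]
Insert 42: [34, 42, 47, 57, 68, 30, 64, 24]
Insert 68: [34, 42, 47, 57, 68, 30, 64, 24]
Insert 30: [30, 34, 42, 47, 57, 68, 64, 24]
Insert 64: [30, 34, 42, 47, 57, 64, 68, 24]
Insert 24: [24, 30, 34, 42, 47, 57, 64, 68]

Sorted: [24, 30, 34, 42, 47, 57, 64, 68]


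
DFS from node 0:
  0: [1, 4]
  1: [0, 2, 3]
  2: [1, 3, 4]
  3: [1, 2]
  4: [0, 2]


Visit 0, push [4, 1]
Visit 1, push [3, 2]
Visit 2, push [4, 3]
Visit 3, push []
Visit 4, push []

DFS order: [0, 1, 2, 3, 4]


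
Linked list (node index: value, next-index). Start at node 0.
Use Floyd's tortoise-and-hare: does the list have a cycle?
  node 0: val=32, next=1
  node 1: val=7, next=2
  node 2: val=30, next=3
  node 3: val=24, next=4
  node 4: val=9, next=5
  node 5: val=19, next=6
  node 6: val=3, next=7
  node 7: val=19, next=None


Floyd's tortoise (slow, +1) and hare (fast, +2):
  init: slow=0, fast=0
  step 1: slow=1, fast=2
  step 2: slow=2, fast=4
  step 3: slow=3, fast=6
  step 4: fast 6->7->None, no cycle

Cycle: no


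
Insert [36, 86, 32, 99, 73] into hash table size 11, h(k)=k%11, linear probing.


Insert 36: h=3 -> slot 3
Insert 86: h=9 -> slot 9
Insert 32: h=10 -> slot 10
Insert 99: h=0 -> slot 0
Insert 73: h=7 -> slot 7

Table: [99, None, None, 36, None, None, None, 73, None, 86, 32]


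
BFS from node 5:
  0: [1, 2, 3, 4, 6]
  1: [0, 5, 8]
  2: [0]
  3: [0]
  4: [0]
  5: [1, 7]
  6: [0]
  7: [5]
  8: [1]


Visit 5, enqueue [1, 7]
Visit 1, enqueue [0, 8]
Visit 7, enqueue []
Visit 0, enqueue [2, 3, 4, 6]
Visit 8, enqueue []
Visit 2, enqueue []
Visit 3, enqueue []
Visit 4, enqueue []
Visit 6, enqueue []

BFS order: [5, 1, 7, 0, 8, 2, 3, 4, 6]


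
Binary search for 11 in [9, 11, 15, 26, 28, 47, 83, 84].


Step 1: lo=0, hi=7, mid=3, val=26
Step 2: lo=0, hi=2, mid=1, val=11

Found at index 1


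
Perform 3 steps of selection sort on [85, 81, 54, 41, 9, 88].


Initial: [85, 81, 54, 41, 9, 88]
Step 1: min=9 at 4
  Swap: [9, 81, 54, 41, 85, 88]
Step 2: min=41 at 3
  Swap: [9, 41, 54, 81, 85, 88]
Step 3: min=54 at 2
  Swap: [9, 41, 54, 81, 85, 88]

After 3 steps: [9, 41, 54, 81, 85, 88]


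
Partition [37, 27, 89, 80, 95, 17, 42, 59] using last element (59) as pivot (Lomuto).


Pivot: 59
  37 <= 59: advance i (no swap)
  27 <= 59: advance i (no swap)
  17 <= 59: swap -> [37, 27, 17, 80, 95, 89, 42, 59]
  42 <= 59: swap -> [37, 27, 17, 42, 95, 89, 80, 59]
Place pivot at 4: [37, 27, 17, 42, 59, 89, 80, 95]

Partitioned: [37, 27, 17, 42, 59, 89, 80, 95]


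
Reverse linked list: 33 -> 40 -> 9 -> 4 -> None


Step 1: curr=33, set curr.next=prev(None) | reversed so far: 33
Step 2: curr=40, set curr.next=prev(33) | reversed so far: 40 -> 33
Step 3: curr=9, set curr.next=prev(40) | reversed so far: 9 -> 40 -> 33
Step 4: curr=4, set curr.next=prev(9) | reversed so far: 4 -> 9 -> 40 -> 33

4 -> 9 -> 40 -> 33 -> None


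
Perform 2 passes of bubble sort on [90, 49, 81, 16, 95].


Initial: [90, 49, 81, 16, 95]
Pass 1: [49, 81, 16, 90, 95] (3 swaps)
Pass 2: [49, 16, 81, 90, 95] (1 swaps)

After 2 passes: [49, 16, 81, 90, 95]


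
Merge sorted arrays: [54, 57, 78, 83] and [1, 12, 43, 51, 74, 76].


Take 1 from B
Take 12 from B
Take 43 from B
Take 51 from B
Take 54 from A
Take 57 from A
Take 74 from B
Take 76 from B

Merged: [1, 12, 43, 51, 54, 57, 74, 76, 78, 83]


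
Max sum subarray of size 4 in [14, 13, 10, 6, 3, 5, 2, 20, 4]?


[0:4]: 43
[1:5]: 32
[2:6]: 24
[3:7]: 16
[4:8]: 30
[5:9]: 31

Max: 43 at [0:4]


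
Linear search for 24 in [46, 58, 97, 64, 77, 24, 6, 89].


i=0: 46!=24
i=1: 58!=24
i=2: 97!=24
i=3: 64!=24
i=4: 77!=24
i=5: 24==24 found!

Found at 5, 6 comps


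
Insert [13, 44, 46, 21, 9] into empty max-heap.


Insert 13: [13]
Insert 44: [44, 13]
Insert 46: [46, 13, 44]
Insert 21: [46, 21, 44, 13]
Insert 9: [46, 21, 44, 13, 9]

Final heap: [46, 21, 44, 13, 9]


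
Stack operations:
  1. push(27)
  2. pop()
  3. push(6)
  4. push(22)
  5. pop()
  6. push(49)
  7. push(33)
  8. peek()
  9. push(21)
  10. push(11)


push(27) -> [27]
pop()->27, []
push(6) -> [6]
push(22) -> [6, 22]
pop()->22, [6]
push(49) -> [6, 49]
push(33) -> [6, 49, 33]
peek()->33
push(21) -> [6, 49, 33, 21]
push(11) -> [6, 49, 33, 21, 11]

Final stack: [6, 49, 33, 21, 11]


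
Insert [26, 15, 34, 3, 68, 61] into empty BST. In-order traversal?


Insert 26: root
Insert 15: L from 26
Insert 34: R from 26
Insert 3: L from 26 -> L from 15
Insert 68: R from 26 -> R from 34
Insert 61: R from 26 -> R from 34 -> L from 68

In-order: [3, 15, 26, 34, 61, 68]


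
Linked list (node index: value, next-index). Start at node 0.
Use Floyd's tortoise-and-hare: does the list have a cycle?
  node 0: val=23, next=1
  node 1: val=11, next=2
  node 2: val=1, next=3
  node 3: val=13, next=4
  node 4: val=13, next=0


Floyd's tortoise (slow, +1) and hare (fast, +2):
  init: slow=0, fast=0
  step 1: slow=1, fast=2
  step 2: slow=2, fast=4
  step 3: slow=3, fast=1
  step 4: slow=4, fast=3
  step 5: slow=0, fast=0
  slow == fast at node 0: cycle detected

Cycle: yes


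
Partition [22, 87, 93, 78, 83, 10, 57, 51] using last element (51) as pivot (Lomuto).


Pivot: 51
  22 <= 51: advance i (no swap)
  10 <= 51: swap -> [22, 10, 93, 78, 83, 87, 57, 51]
Place pivot at 2: [22, 10, 51, 78, 83, 87, 57, 93]

Partitioned: [22, 10, 51, 78, 83, 87, 57, 93]


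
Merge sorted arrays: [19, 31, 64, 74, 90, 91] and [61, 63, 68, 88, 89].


Take 19 from A
Take 31 from A
Take 61 from B
Take 63 from B
Take 64 from A
Take 68 from B
Take 74 from A
Take 88 from B
Take 89 from B

Merged: [19, 31, 61, 63, 64, 68, 74, 88, 89, 90, 91]


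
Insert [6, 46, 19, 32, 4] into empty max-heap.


Insert 6: [6]
Insert 46: [46, 6]
Insert 19: [46, 6, 19]
Insert 32: [46, 32, 19, 6]
Insert 4: [46, 32, 19, 6, 4]

Final heap: [46, 32, 19, 6, 4]


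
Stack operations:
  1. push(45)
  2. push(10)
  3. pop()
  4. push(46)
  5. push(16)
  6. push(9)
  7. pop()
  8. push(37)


push(45) -> [45]
push(10) -> [45, 10]
pop()->10, [45]
push(46) -> [45, 46]
push(16) -> [45, 46, 16]
push(9) -> [45, 46, 16, 9]
pop()->9, [45, 46, 16]
push(37) -> [45, 46, 16, 37]

Final stack: [45, 46, 16, 37]


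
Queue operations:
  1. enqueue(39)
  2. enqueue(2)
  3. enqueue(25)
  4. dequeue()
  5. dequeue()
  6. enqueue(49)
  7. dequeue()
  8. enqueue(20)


enqueue(39) -> [39]
enqueue(2) -> [39, 2]
enqueue(25) -> [39, 2, 25]
dequeue()->39, [2, 25]
dequeue()->2, [25]
enqueue(49) -> [25, 49]
dequeue()->25, [49]
enqueue(20) -> [49, 20]

Final queue: [49, 20]


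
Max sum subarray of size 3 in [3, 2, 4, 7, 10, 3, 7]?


[0:3]: 9
[1:4]: 13
[2:5]: 21
[3:6]: 20
[4:7]: 20

Max: 21 at [2:5]


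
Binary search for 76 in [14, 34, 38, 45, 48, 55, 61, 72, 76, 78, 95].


Step 1: lo=0, hi=10, mid=5, val=55
Step 2: lo=6, hi=10, mid=8, val=76

Found at index 8


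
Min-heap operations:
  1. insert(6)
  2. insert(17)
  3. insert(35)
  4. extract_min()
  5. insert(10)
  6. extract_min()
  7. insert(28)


insert(6) -> [6]
insert(17) -> [6, 17]
insert(35) -> [6, 17, 35]
extract_min()->6, [17, 35]
insert(10) -> [10, 35, 17]
extract_min()->10, [17, 35]
insert(28) -> [17, 35, 28]

Final heap: [17, 35, 28]


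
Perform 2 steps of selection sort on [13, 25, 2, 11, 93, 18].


Initial: [13, 25, 2, 11, 93, 18]
Step 1: min=2 at 2
  Swap: [2, 25, 13, 11, 93, 18]
Step 2: min=11 at 3
  Swap: [2, 11, 13, 25, 93, 18]

After 2 steps: [2, 11, 13, 25, 93, 18]


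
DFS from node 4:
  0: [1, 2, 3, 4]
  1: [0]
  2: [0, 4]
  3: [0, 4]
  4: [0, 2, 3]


Visit 4, push [3, 2, 0]
Visit 0, push [3, 2, 1]
Visit 1, push []
Visit 2, push []
Visit 3, push []

DFS order: [4, 0, 1, 2, 3]


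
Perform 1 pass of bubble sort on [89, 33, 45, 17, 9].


Initial: [89, 33, 45, 17, 9]
Pass 1: [33, 45, 17, 9, 89] (4 swaps)

After 1 pass: [33, 45, 17, 9, 89]


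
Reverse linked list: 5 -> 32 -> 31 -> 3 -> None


Step 1: curr=5, set curr.next=prev(None) | reversed so far: 5
Step 2: curr=32, set curr.next=prev(5) | reversed so far: 32 -> 5
Step 3: curr=31, set curr.next=prev(32) | reversed so far: 31 -> 32 -> 5
Step 4: curr=3, set curr.next=prev(31) | reversed so far: 3 -> 31 -> 32 -> 5

3 -> 31 -> 32 -> 5 -> None


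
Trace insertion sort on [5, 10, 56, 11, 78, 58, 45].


Initial: [5, 10, 56, 11, 78, 58, 45]
Insert 10: [5, 10, 56, 11, 78, 58, 45]
Insert 56: [5, 10, 56, 11, 78, 58, 45]
Insert 11: [5, 10, 11, 56, 78, 58, 45]
Insert 78: [5, 10, 11, 56, 78, 58, 45]
Insert 58: [5, 10, 11, 56, 58, 78, 45]
Insert 45: [5, 10, 11, 45, 56, 58, 78]

Sorted: [5, 10, 11, 45, 56, 58, 78]


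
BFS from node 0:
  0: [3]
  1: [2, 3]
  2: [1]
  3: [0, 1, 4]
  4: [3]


Visit 0, enqueue [3]
Visit 3, enqueue [1, 4]
Visit 1, enqueue [2]
Visit 4, enqueue []
Visit 2, enqueue []

BFS order: [0, 3, 1, 4, 2]


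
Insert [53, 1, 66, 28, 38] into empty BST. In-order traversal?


Insert 53: root
Insert 1: L from 53
Insert 66: R from 53
Insert 28: L from 53 -> R from 1
Insert 38: L from 53 -> R from 1 -> R from 28

In-order: [1, 28, 38, 53, 66]


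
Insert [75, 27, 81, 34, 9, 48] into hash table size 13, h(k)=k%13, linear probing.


Insert 75: h=10 -> slot 10
Insert 27: h=1 -> slot 1
Insert 81: h=3 -> slot 3
Insert 34: h=8 -> slot 8
Insert 9: h=9 -> slot 9
Insert 48: h=9, 2 probes -> slot 11

Table: [None, 27, None, 81, None, None, None, None, 34, 9, 75, 48, None]


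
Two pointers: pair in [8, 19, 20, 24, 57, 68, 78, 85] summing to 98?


lo=0(8)+hi=7(85)=93
lo=1(19)+hi=7(85)=104
lo=1(19)+hi=6(78)=97
lo=2(20)+hi=6(78)=98

Yes: 20+78=98


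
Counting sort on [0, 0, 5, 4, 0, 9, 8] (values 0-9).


Input: [0, 0, 5, 4, 0, 9, 8]
Counts: [3, 0, 0, 0, 1, 1, 0, 0, 1, 1]

Sorted: [0, 0, 0, 4, 5, 8, 9]


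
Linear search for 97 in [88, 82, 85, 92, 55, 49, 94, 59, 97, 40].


i=0: 88!=97
i=1: 82!=97
i=2: 85!=97
i=3: 92!=97
i=4: 55!=97
i=5: 49!=97
i=6: 94!=97
i=7: 59!=97
i=8: 97==97 found!

Found at 8, 9 comps


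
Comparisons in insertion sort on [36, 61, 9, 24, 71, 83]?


Algorithm: insertion sort
Input: [36, 61, 9, 24, 71, 83]
Sorted: [9, 24, 36, 61, 71, 83]

8


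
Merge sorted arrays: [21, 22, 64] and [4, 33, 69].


Take 4 from B
Take 21 from A
Take 22 from A
Take 33 from B
Take 64 from A

Merged: [4, 21, 22, 33, 64, 69]


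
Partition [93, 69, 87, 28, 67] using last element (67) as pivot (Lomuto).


Pivot: 67
  28 <= 67: swap -> [28, 69, 87, 93, 67]
Place pivot at 1: [28, 67, 87, 93, 69]

Partitioned: [28, 67, 87, 93, 69]


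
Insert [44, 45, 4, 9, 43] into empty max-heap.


Insert 44: [44]
Insert 45: [45, 44]
Insert 4: [45, 44, 4]
Insert 9: [45, 44, 4, 9]
Insert 43: [45, 44, 4, 9, 43]

Final heap: [45, 44, 4, 9, 43]


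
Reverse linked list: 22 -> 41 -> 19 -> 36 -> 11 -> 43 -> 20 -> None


Step 1: curr=22, set curr.next=prev(None) | reversed so far: 22
Step 2: curr=41, set curr.next=prev(22) | reversed so far: 41 -> 22
Step 3: curr=19, set curr.next=prev(41) | reversed so far: 19 -> 41 -> 22
Step 4: curr=36, set curr.next=prev(19) | reversed so far: 36 -> 19 -> 41 -> 22
Step 5: curr=11, set curr.next=prev(36) | reversed so far: 11 -> 36 -> 19 -> 41 -> 22
Step 6: curr=43, set curr.next=prev(11) | reversed so far: 43 -> 11 -> 36 -> 19 -> 41 -> 22
Step 7: curr=20, set curr.next=prev(43) | reversed so far: 20 -> 43 -> 11 -> 36 -> 19 -> 41 -> 22

20 -> 43 -> 11 -> 36 -> 19 -> 41 -> 22 -> None


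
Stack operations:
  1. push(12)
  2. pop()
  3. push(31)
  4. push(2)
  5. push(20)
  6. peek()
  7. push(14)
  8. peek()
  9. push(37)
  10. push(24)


push(12) -> [12]
pop()->12, []
push(31) -> [31]
push(2) -> [31, 2]
push(20) -> [31, 2, 20]
peek()->20
push(14) -> [31, 2, 20, 14]
peek()->14
push(37) -> [31, 2, 20, 14, 37]
push(24) -> [31, 2, 20, 14, 37, 24]

Final stack: [31, 2, 20, 14, 37, 24]


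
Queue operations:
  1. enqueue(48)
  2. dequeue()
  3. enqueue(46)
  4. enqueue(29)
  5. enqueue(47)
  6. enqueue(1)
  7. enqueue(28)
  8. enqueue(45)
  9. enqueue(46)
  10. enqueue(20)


enqueue(48) -> [48]
dequeue()->48, []
enqueue(46) -> [46]
enqueue(29) -> [46, 29]
enqueue(47) -> [46, 29, 47]
enqueue(1) -> [46, 29, 47, 1]
enqueue(28) -> [46, 29, 47, 1, 28]
enqueue(45) -> [46, 29, 47, 1, 28, 45]
enqueue(46) -> [46, 29, 47, 1, 28, 45, 46]
enqueue(20) -> [46, 29, 47, 1, 28, 45, 46, 20]

Final queue: [46, 29, 47, 1, 28, 45, 46, 20]


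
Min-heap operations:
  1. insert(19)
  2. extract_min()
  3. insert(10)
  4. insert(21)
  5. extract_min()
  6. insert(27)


insert(19) -> [19]
extract_min()->19, []
insert(10) -> [10]
insert(21) -> [10, 21]
extract_min()->10, [21]
insert(27) -> [21, 27]

Final heap: [21, 27]


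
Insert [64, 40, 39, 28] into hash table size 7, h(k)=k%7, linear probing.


Insert 64: h=1 -> slot 1
Insert 40: h=5 -> slot 5
Insert 39: h=4 -> slot 4
Insert 28: h=0 -> slot 0

Table: [28, 64, None, None, 39, 40, None]


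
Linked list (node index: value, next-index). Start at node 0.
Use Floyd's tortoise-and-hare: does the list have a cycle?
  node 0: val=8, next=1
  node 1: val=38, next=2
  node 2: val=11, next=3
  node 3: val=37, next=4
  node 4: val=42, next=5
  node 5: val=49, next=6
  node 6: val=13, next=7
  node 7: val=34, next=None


Floyd's tortoise (slow, +1) and hare (fast, +2):
  init: slow=0, fast=0
  step 1: slow=1, fast=2
  step 2: slow=2, fast=4
  step 3: slow=3, fast=6
  step 4: fast 6->7->None, no cycle

Cycle: no


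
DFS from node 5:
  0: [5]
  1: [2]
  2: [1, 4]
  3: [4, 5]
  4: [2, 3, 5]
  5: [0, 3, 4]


Visit 5, push [4, 3, 0]
Visit 0, push []
Visit 3, push [4]
Visit 4, push [2]
Visit 2, push [1]
Visit 1, push []

DFS order: [5, 0, 3, 4, 2, 1]


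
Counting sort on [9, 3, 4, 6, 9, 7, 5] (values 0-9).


Input: [9, 3, 4, 6, 9, 7, 5]
Counts: [0, 0, 0, 1, 1, 1, 1, 1, 0, 2]

Sorted: [3, 4, 5, 6, 7, 9, 9]


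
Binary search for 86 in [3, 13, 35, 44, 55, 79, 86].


Step 1: lo=0, hi=6, mid=3, val=44
Step 2: lo=4, hi=6, mid=5, val=79
Step 3: lo=6, hi=6, mid=6, val=86

Found at index 6


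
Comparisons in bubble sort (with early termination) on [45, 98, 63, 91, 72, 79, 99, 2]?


Algorithm: bubble sort (with early termination)
Input: [45, 98, 63, 91, 72, 79, 99, 2]
Sorted: [2, 45, 63, 72, 79, 91, 98, 99]

28


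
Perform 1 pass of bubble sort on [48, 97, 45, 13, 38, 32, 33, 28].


Initial: [48, 97, 45, 13, 38, 32, 33, 28]
Pass 1: [48, 45, 13, 38, 32, 33, 28, 97] (6 swaps)

After 1 pass: [48, 45, 13, 38, 32, 33, 28, 97]


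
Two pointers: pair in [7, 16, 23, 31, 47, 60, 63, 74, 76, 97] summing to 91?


lo=0(7)+hi=9(97)=104
lo=0(7)+hi=8(76)=83
lo=1(16)+hi=8(76)=92
lo=1(16)+hi=7(74)=90
lo=2(23)+hi=7(74)=97
lo=2(23)+hi=6(63)=86
lo=3(31)+hi=6(63)=94
lo=3(31)+hi=5(60)=91

Yes: 31+60=91


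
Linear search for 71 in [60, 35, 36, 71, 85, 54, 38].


i=0: 60!=71
i=1: 35!=71
i=2: 36!=71
i=3: 71==71 found!

Found at 3, 4 comps


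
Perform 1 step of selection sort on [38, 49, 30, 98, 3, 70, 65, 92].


Initial: [38, 49, 30, 98, 3, 70, 65, 92]
Step 1: min=3 at 4
  Swap: [3, 49, 30, 98, 38, 70, 65, 92]

After 1 step: [3, 49, 30, 98, 38, 70, 65, 92]


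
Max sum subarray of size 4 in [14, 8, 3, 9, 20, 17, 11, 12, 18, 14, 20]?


[0:4]: 34
[1:5]: 40
[2:6]: 49
[3:7]: 57
[4:8]: 60
[5:9]: 58
[6:10]: 55
[7:11]: 64

Max: 64 at [7:11]


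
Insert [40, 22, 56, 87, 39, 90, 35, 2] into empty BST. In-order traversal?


Insert 40: root
Insert 22: L from 40
Insert 56: R from 40
Insert 87: R from 40 -> R from 56
Insert 39: L from 40 -> R from 22
Insert 90: R from 40 -> R from 56 -> R from 87
Insert 35: L from 40 -> R from 22 -> L from 39
Insert 2: L from 40 -> L from 22

In-order: [2, 22, 35, 39, 40, 56, 87, 90]


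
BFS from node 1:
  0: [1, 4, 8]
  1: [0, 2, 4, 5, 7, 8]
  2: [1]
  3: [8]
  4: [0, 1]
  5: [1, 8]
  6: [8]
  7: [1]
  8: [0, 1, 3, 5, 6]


Visit 1, enqueue [0, 2, 4, 5, 7, 8]
Visit 0, enqueue []
Visit 2, enqueue []
Visit 4, enqueue []
Visit 5, enqueue []
Visit 7, enqueue []
Visit 8, enqueue [3, 6]
Visit 3, enqueue []
Visit 6, enqueue []

BFS order: [1, 0, 2, 4, 5, 7, 8, 3, 6]


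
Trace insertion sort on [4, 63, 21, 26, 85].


Initial: [4, 63, 21, 26, 85]
Insert 63: [4, 63, 21, 26, 85]
Insert 21: [4, 21, 63, 26, 85]
Insert 26: [4, 21, 26, 63, 85]
Insert 85: [4, 21, 26, 63, 85]

Sorted: [4, 21, 26, 63, 85]


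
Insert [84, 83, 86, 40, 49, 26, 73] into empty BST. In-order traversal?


Insert 84: root
Insert 83: L from 84
Insert 86: R from 84
Insert 40: L from 84 -> L from 83
Insert 49: L from 84 -> L from 83 -> R from 40
Insert 26: L from 84 -> L from 83 -> L from 40
Insert 73: L from 84 -> L from 83 -> R from 40 -> R from 49

In-order: [26, 40, 49, 73, 83, 84, 86]


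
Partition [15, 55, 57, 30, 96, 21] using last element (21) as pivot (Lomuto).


Pivot: 21
  15 <= 21: advance i (no swap)
Place pivot at 1: [15, 21, 57, 30, 96, 55]

Partitioned: [15, 21, 57, 30, 96, 55]


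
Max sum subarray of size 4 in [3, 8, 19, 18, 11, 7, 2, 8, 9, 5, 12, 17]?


[0:4]: 48
[1:5]: 56
[2:6]: 55
[3:7]: 38
[4:8]: 28
[5:9]: 26
[6:10]: 24
[7:11]: 34
[8:12]: 43

Max: 56 at [1:5]


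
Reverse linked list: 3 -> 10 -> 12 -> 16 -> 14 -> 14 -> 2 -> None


Step 1: curr=3, set curr.next=prev(None) | reversed so far: 3
Step 2: curr=10, set curr.next=prev(3) | reversed so far: 10 -> 3
Step 3: curr=12, set curr.next=prev(10) | reversed so far: 12 -> 10 -> 3
Step 4: curr=16, set curr.next=prev(12) | reversed so far: 16 -> 12 -> 10 -> 3
Step 5: curr=14, set curr.next=prev(16) | reversed so far: 14 -> 16 -> 12 -> 10 -> 3
Step 6: curr=14, set curr.next=prev(14) | reversed so far: 14 -> 14 -> 16 -> 12 -> 10 -> 3
Step 7: curr=2, set curr.next=prev(14) | reversed so far: 2 -> 14 -> 14 -> 16 -> 12 -> 10 -> 3

2 -> 14 -> 14 -> 16 -> 12 -> 10 -> 3 -> None


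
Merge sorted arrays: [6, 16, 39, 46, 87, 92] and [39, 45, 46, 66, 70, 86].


Take 6 from A
Take 16 from A
Take 39 from A
Take 39 from B
Take 45 from B
Take 46 from A
Take 46 from B
Take 66 from B
Take 70 from B
Take 86 from B

Merged: [6, 16, 39, 39, 45, 46, 46, 66, 70, 86, 87, 92]


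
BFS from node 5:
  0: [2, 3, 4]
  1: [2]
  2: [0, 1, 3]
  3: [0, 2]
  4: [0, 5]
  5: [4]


Visit 5, enqueue [4]
Visit 4, enqueue [0]
Visit 0, enqueue [2, 3]
Visit 2, enqueue [1]
Visit 3, enqueue []
Visit 1, enqueue []

BFS order: [5, 4, 0, 2, 3, 1]


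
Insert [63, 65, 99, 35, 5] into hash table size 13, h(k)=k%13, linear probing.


Insert 63: h=11 -> slot 11
Insert 65: h=0 -> slot 0
Insert 99: h=8 -> slot 8
Insert 35: h=9 -> slot 9
Insert 5: h=5 -> slot 5

Table: [65, None, None, None, None, 5, None, None, 99, 35, None, 63, None]


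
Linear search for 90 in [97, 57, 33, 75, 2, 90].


i=0: 97!=90
i=1: 57!=90
i=2: 33!=90
i=3: 75!=90
i=4: 2!=90
i=5: 90==90 found!

Found at 5, 6 comps


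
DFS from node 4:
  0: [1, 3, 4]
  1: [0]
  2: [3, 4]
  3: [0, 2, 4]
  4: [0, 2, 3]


Visit 4, push [3, 2, 0]
Visit 0, push [3, 1]
Visit 1, push []
Visit 3, push [2]
Visit 2, push []

DFS order: [4, 0, 1, 3, 2]


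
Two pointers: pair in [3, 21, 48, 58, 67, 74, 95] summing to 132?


lo=0(3)+hi=6(95)=98
lo=1(21)+hi=6(95)=116
lo=2(48)+hi=6(95)=143
lo=2(48)+hi=5(74)=122
lo=3(58)+hi=5(74)=132

Yes: 58+74=132


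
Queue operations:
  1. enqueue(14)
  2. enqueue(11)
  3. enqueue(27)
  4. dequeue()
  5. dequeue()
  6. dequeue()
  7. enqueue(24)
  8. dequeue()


enqueue(14) -> [14]
enqueue(11) -> [14, 11]
enqueue(27) -> [14, 11, 27]
dequeue()->14, [11, 27]
dequeue()->11, [27]
dequeue()->27, []
enqueue(24) -> [24]
dequeue()->24, []

Final queue: []


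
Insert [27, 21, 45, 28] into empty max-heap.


Insert 27: [27]
Insert 21: [27, 21]
Insert 45: [45, 21, 27]
Insert 28: [45, 28, 27, 21]

Final heap: [45, 28, 27, 21]


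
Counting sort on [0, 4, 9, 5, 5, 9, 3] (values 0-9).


Input: [0, 4, 9, 5, 5, 9, 3]
Counts: [1, 0, 0, 1, 1, 2, 0, 0, 0, 2]

Sorted: [0, 3, 4, 5, 5, 9, 9]


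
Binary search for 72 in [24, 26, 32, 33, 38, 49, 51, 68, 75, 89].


Step 1: lo=0, hi=9, mid=4, val=38
Step 2: lo=5, hi=9, mid=7, val=68
Step 3: lo=8, hi=9, mid=8, val=75

Not found


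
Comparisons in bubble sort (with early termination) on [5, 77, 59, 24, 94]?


Algorithm: bubble sort (with early termination)
Input: [5, 77, 59, 24, 94]
Sorted: [5, 24, 59, 77, 94]

9


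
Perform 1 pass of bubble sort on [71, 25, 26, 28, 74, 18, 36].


Initial: [71, 25, 26, 28, 74, 18, 36]
Pass 1: [25, 26, 28, 71, 18, 36, 74] (5 swaps)

After 1 pass: [25, 26, 28, 71, 18, 36, 74]
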